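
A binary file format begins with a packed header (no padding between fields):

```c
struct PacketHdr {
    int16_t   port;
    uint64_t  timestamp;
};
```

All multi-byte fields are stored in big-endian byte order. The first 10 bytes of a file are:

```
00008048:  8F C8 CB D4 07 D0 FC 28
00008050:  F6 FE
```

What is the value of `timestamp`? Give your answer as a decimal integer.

`timestamp` follows `port` (2 bytes), so it starts at byte offset 2 and occupies 8 bytes.
Bytes at offsets 2..9: CB D4 07 D0 FC 28 F6 FE.
In big-endian order the high byte comes first in memory.
The bytes are already most-significant first: 0xCBD407D0FC28F6FE.
0xCBD407D0FC28F6FE = 14687372878927165182.

14687372878927165182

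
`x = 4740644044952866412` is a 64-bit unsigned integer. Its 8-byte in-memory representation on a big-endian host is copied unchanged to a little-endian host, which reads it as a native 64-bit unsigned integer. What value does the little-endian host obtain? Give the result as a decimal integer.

4740644044952866412 in 64-bit hexadecimal is 0x41CA26A451FC8E6C.
Stored big-endian, the bytes at ascending addresses are 41 CA 26 A4 51 FC 8E 6C.
Read back as little-endian, the first byte is least significant, giving 0x6C8EFC51A426CA41.
0x6C8EFC51A426CA41 = 7822467030365686337.

7822467030365686337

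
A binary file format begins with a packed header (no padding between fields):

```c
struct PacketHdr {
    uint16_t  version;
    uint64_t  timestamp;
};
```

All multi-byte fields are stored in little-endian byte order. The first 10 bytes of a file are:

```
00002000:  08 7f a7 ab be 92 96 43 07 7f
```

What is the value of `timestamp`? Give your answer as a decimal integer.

9153359081639947175

`timestamp` follows `version` (2 bytes), so it starts at byte offset 2 and occupies 8 bytes.
Bytes at offsets 2..9: A7 AB BE 92 96 43 07 7F.
In little-endian order the low byte comes first in memory.
Reassemble most-significant byte first: 7F 07 43 96 92 BE AB A7 → 0x7F07439692BEABA7.
0x7F07439692BEABA7 = 9153359081639947175.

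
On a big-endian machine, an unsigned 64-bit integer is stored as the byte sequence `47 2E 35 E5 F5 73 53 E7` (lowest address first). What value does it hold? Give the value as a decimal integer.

5129096287403332583

In big-endian order the high byte comes first in memory.
The bytes are already most-significant first: 0x472E35E5F57353E7.
0x472E35E5F57353E7 = 5129096287403332583.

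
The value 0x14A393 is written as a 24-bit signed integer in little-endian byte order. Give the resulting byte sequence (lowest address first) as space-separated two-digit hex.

Split into bytes (most-significant first): 14 A3 93.
In little-endian order the low byte comes first in memory.
So at ascending addresses the bytes are 93 A3 14.

93 A3 14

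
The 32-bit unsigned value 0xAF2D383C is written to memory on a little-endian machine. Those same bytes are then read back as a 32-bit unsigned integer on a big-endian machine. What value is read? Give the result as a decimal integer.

Stored little-endian, the bytes at ascending addresses are 3C 38 2D AF.
Read back as big-endian, the last byte is least significant, giving 0x3C382DAF.
0x3C382DAF = 1010314671.

1010314671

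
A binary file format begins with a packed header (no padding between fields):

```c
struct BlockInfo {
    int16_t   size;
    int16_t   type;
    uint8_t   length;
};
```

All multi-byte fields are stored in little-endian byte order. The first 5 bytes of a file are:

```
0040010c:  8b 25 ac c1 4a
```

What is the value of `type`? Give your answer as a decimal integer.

`type` follows `size` (2 bytes), so it starts at byte offset 2 and occupies 2 bytes.
Bytes at offsets 2..3: AC C1.
Little-endian: lowest address holds the least-significant byte.
Reassemble most-significant byte first: C1 AC → 0xC1AC.
Top bit is set, so as a signed 16-bit value this is 0xC1AC − 2^16 = -15956.

-15956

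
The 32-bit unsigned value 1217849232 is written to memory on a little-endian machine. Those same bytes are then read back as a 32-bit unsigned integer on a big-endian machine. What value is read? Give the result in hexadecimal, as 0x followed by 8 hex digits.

0x90E79648

1217849232 in 32-bit hexadecimal is 0x4896E790.
Stored little-endian, the bytes at ascending addresses are 90 E7 96 48.
Read back as big-endian, the last byte is least significant, giving 0x90E79648.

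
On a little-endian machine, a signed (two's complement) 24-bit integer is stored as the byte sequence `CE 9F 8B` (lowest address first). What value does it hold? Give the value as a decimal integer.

-7626802

In little-endian order the low byte comes first in memory.
Reassemble most-significant byte first: 8B 9F CE → 0x8B9FCE.
Top bit is set, so as a signed 24-bit value this is 0x8B9FCE − 2^24 = -7626802.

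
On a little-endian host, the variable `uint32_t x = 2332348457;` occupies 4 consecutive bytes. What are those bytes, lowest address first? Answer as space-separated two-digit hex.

29 D0 04 8B

2332348457 in hexadecimal, padded to 32 bits, is 0x8B04D029.
Split into bytes (most-significant first): 8B 04 D0 29.
Little-endian stores the least-significant byte at the lowest address.
So at ascending addresses the bytes are 29 D0 04 8B.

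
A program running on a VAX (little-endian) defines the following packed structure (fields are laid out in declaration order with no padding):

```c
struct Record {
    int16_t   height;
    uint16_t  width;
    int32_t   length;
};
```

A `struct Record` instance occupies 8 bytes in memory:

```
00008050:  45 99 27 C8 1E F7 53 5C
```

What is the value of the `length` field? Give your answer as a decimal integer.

`length` follows `height` (2 B), `width` (2 B), so it starts at offset 2 + 2 = 4 and occupies 4 bytes.
Bytes at offsets 4..7: 1E F7 53 5C.
Little-endian stores the least-significant byte at the lowest address.
Reassemble most-significant byte first: 5C 53 F7 1E → 0x5C53F71E.
0x5C53F71E = 1549006622.

1549006622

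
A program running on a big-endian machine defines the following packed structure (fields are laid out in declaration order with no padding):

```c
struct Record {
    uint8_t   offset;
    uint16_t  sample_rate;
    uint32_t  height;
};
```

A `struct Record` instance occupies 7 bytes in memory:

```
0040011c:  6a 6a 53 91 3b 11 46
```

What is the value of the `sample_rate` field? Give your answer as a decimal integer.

27219

`sample_rate` follows `offset` (1 byte), so it starts at byte offset 1 and occupies 2 bytes.
Bytes at offsets 1..2: 6A 53.
In big-endian order the high byte comes first in memory.
The bytes are already most-significant first: 0x6A53.
0x6A53 = 27219.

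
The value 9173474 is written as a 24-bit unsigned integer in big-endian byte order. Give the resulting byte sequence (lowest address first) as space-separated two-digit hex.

9173474 in hexadecimal, padded to 24 bits, is 0x8BF9E2.
Split into bytes (most-significant first): 8B F9 E2.
In big-endian order the high byte comes first in memory.
So the memory order matches the most-significant-first order: 8B F9 E2.

8B F9 E2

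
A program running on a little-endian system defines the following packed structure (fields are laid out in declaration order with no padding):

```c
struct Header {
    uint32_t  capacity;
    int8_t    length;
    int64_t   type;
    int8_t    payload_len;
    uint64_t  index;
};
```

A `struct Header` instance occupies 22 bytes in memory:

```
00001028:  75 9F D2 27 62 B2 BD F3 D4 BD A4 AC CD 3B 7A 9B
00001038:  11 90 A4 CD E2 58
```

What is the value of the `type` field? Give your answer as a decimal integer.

`type` follows `capacity` (4 B), `length` (1 B), so it starts at offset 4 + 1 = 5 and occupies 8 bytes.
Bytes at offsets 5..12: B2 BD F3 D4 BD A4 AC CD.
Little-endian: lowest address holds the least-significant byte.
Reassemble most-significant byte first: CD AC A4 BD D4 F3 BD B2 → 0xCDACA4BDD4F3BDB2.
Top bit is set, so as a signed 64-bit value this is 0xCDACA4BDD4F3BDB2 − 2^64 = -3626342464711574094.

-3626342464711574094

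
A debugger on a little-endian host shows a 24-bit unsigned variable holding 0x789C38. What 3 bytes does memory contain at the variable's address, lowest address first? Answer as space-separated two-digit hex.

Split into bytes (most-significant first): 78 9C 38.
Little-endian: lowest address holds the least-significant byte.
So at ascending addresses the bytes are 38 9C 78.

38 9C 78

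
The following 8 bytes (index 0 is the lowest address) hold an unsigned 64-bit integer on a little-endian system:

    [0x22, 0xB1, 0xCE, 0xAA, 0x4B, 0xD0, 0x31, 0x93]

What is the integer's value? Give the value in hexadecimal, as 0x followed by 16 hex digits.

Little-endian: lowest address holds the least-significant byte.
Reassemble most-significant byte first: 93 31 D0 4B AA CE B1 22 → 0x9331D04BAACEB122.

0x9331D04BAACEB122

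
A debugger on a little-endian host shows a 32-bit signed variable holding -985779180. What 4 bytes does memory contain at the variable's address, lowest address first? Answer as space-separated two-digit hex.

Two's complement of -985779180 in 32 bits: 985779180 = 0x3AC1CBEC; invert → 0xC53E3413; add 1 → 0xC53E3414.
Split into bytes (most-significant first): C5 3E 34 14.
Little-endian: lowest address holds the least-significant byte.
So at ascending addresses the bytes are 14 34 3E C5.

14 34 3E C5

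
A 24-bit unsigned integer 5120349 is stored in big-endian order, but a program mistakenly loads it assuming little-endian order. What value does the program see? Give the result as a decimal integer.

6103374

5120349 in 24-bit hexadecimal is 0x4E215D.
Stored big-endian, the bytes at ascending addresses are 4E 21 5D.
Read back as little-endian, the first byte is least significant, giving 0x5D214E.
0x5D214E = 6103374.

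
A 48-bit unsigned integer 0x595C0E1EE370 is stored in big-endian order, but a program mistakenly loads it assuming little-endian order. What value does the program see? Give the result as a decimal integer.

124120764144729

Stored big-endian, the bytes at ascending addresses are 59 5C 0E 1E E3 70.
Read back as little-endian, the first byte is least significant, giving 0x70E31E0E5C59.
0x70E31E0E5C59 = 124120764144729.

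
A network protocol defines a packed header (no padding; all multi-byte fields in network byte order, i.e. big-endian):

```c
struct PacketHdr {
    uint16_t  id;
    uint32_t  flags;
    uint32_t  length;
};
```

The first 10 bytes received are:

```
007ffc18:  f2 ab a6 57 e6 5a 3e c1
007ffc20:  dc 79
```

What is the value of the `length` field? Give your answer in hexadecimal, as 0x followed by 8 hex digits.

0x3EC1DC79

`length` follows `id` (2 B), `flags` (4 B), so it starts at offset 2 + 4 = 6 and occupies 4 bytes.
Bytes at offsets 6..9: 3E C1 DC 79.
Big-endian: lowest address holds the most-significant byte.
The bytes are already most-significant first: 0x3EC1DC79.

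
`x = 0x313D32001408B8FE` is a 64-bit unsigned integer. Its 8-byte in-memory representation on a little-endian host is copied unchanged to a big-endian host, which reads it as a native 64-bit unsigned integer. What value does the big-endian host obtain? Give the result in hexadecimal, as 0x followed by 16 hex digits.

0xFEB8081400323D31

Stored little-endian, the bytes at ascending addresses are FE B8 08 14 00 32 3D 31.
Read back as big-endian, the last byte is least significant, giving 0xFEB8081400323D31.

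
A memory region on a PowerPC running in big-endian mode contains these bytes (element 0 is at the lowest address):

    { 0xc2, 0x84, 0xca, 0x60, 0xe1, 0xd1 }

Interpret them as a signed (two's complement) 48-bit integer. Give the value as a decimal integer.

-67599389892143

In big-endian order the high byte comes first in memory.
The bytes are already most-significant first: 0xC284CA60E1D1.
Top bit is set, so as a signed 48-bit value this is 0xC284CA60E1D1 − 2^48 = -67599389892143.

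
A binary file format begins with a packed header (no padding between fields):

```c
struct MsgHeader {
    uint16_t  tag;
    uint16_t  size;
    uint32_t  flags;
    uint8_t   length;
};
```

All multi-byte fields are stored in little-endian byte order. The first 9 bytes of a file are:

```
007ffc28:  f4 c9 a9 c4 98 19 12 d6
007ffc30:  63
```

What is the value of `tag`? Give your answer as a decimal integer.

`tag` is the first field, at byte offset 0, occupying 2 bytes.
Bytes at offsets 0..1: F4 C9.
Little-endian stores the least-significant byte at the lowest address.
Reassemble most-significant byte first: C9 F4 → 0xC9F4.
0xC9F4 = 51700.

51700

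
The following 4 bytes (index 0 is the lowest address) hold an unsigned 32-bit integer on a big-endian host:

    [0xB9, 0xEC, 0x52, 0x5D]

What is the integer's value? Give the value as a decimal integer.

Big-endian: lowest address holds the most-significant byte.
The bytes are already most-significant first: 0xB9EC525D.
0xB9EC525D = 3119272541.

3119272541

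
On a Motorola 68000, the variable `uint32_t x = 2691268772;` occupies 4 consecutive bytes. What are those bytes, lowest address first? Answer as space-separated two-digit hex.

A0 69 80 A4

2691268772 in hexadecimal, padded to 32 bits, is 0xA06980A4.
Split into bytes (most-significant first): A0 69 80 A4.
Big-endian stores the most-significant byte at the lowest address.
So the memory order matches the most-significant-first order: A0 69 80 A4.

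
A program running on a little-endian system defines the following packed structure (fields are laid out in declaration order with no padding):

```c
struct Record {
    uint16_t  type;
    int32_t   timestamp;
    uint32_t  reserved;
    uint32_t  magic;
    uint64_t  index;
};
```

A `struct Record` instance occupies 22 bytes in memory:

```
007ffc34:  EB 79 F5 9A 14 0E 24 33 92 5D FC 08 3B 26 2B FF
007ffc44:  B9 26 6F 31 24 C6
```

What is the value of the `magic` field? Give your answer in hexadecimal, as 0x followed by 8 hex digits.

`magic` follows `type` (2 B), `timestamp` (4 B), `reserved` (4 B), so it starts at offset 2 + 4 + 4 = 10 and occupies 4 bytes.
Bytes at offsets 10..13: FC 08 3B 26.
Little-endian stores the least-significant byte at the lowest address.
Reassemble most-significant byte first: 26 3B 08 FC → 0x263B08FC.

0x263B08FC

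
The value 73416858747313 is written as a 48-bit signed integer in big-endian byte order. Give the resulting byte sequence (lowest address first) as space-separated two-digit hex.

42 C5 B1 C9 41 B1

73416858747313 in hexadecimal, padded to 48 bits, is 0x42C5B1C941B1.
Split into bytes (most-significant first): 42 C5 B1 C9 41 B1.
Big-endian: lowest address holds the most-significant byte.
So the memory order matches the most-significant-first order: 42 C5 B1 C9 41 B1.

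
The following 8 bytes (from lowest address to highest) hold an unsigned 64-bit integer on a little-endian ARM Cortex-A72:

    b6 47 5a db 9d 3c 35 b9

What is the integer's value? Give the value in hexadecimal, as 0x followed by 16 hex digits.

0xB9353C9DDB5A47B6

Little-endian stores the least-significant byte at the lowest address.
Reassemble most-significant byte first: B9 35 3C 9D DB 5A 47 B6 → 0xB9353C9DDB5A47B6.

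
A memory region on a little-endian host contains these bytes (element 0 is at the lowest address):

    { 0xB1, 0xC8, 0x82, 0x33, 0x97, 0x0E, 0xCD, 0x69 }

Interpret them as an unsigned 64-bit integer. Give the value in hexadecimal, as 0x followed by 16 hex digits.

0x69CD0E973382C8B1

In little-endian order the low byte comes first in memory.
Reassemble most-significant byte first: 69 CD 0E 97 33 82 C8 B1 → 0x69CD0E973382C8B1.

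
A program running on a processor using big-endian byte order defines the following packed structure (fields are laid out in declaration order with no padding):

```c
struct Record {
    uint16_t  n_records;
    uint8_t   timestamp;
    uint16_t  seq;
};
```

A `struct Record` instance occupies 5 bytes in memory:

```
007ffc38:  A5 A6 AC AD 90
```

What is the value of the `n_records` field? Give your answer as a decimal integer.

42406

`n_records` is the first field, at byte offset 0, occupying 2 bytes.
Bytes at offsets 0..1: A5 A6.
Big-endian: lowest address holds the most-significant byte.
The bytes are already most-significant first: 0xA5A6.
0xA5A6 = 42406.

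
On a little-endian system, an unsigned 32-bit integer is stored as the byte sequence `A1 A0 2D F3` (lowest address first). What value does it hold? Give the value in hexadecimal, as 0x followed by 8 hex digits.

0xF32DA0A1

Little-endian: lowest address holds the least-significant byte.
Reassemble most-significant byte first: F3 2D A0 A1 → 0xF32DA0A1.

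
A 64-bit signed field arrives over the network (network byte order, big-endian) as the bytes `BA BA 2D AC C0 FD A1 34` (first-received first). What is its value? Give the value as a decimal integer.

-4991627016991301324

Big-endian: lowest address holds the most-significant byte.
The bytes are already most-significant first: 0xBABA2DACC0FDA134.
Top bit is set, so as a signed 64-bit value this is 0xBABA2DACC0FDA134 − 2^64 = -4991627016991301324.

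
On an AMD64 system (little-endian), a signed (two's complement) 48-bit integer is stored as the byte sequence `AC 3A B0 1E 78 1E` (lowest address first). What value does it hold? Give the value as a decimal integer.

Little-endian stores the least-significant byte at the lowest address.
Reassemble most-significant byte first: 1E 78 1E B0 3A AC → 0x1E781EB03AAC.
0x1E781EB03AAC = 33501259774636.

33501259774636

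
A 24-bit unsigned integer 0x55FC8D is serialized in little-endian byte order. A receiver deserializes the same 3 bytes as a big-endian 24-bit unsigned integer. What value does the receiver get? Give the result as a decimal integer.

Stored little-endian, the bytes at ascending addresses are 8D FC 55.
Read back as big-endian, the last byte is least significant, giving 0x8DFC55.
0x8DFC55 = 9305173.

9305173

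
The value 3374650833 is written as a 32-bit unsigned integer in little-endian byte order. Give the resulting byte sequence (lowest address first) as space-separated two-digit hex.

3374650833 in hexadecimal, padded to 32 bits, is 0xC92515D1.
Split into bytes (most-significant first): C9 25 15 D1.
Little-endian: lowest address holds the least-significant byte.
So at ascending addresses the bytes are D1 15 25 C9.

D1 15 25 C9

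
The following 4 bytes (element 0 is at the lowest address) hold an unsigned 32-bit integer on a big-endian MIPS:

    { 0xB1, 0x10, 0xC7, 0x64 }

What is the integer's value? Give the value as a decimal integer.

Big-endian stores the most-significant byte at the lowest address.
The bytes are already most-significant first: 0xB110C764.
0xB110C764 = 2970666852.

2970666852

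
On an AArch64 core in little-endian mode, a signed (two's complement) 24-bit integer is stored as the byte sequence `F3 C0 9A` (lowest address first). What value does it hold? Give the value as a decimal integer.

Little-endian stores the least-significant byte at the lowest address.
Reassemble most-significant byte first: 9A C0 F3 → 0x9AC0F3.
Top bit is set, so as a signed 24-bit value this is 0x9AC0F3 − 2^24 = -6635277.

-6635277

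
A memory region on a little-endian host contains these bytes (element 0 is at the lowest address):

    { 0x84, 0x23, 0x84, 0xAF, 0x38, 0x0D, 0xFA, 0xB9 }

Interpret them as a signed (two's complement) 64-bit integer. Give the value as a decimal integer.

In little-endian order the low byte comes first in memory.
Reassemble most-significant byte first: B9 FA 0D 38 AF 84 23 84 → 0xB9FA0D38AF842384.
Top bit is set, so as a signed 64-bit value this is 0xB9FA0D38AF842384 − 2^64 = -5045705895401217148.

-5045705895401217148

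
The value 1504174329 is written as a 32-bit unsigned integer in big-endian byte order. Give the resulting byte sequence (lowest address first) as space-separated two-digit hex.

59 A7 E0 F9

1504174329 in hexadecimal, padded to 32 bits, is 0x59A7E0F9.
Split into bytes (most-significant first): 59 A7 E0 F9.
In big-endian order the high byte comes first in memory.
So the memory order matches the most-significant-first order: 59 A7 E0 F9.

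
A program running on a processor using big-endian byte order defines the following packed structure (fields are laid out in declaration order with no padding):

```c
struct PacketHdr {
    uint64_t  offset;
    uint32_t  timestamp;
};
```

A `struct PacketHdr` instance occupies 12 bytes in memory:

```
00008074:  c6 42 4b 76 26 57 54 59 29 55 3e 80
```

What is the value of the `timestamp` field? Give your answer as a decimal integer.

693452416

`timestamp` follows `offset` (8 bytes), so it starts at byte offset 8 and occupies 4 bytes.
Bytes at offsets 8..11: 29 55 3E 80.
Big-endian: lowest address holds the most-significant byte.
The bytes are already most-significant first: 0x29553E80.
0x29553E80 = 693452416.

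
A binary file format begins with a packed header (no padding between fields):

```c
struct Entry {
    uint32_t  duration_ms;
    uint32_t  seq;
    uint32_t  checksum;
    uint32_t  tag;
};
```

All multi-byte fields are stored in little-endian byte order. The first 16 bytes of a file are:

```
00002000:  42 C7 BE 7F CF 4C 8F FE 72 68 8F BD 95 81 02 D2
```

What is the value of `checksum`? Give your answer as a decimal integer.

`checksum` follows `duration_ms` (4 B), `seq` (4 B), so it starts at offset 4 + 4 = 8 and occupies 4 bytes.
Bytes at offsets 8..11: 72 68 8F BD.
Little-endian stores the least-significant byte at the lowest address.
Reassemble most-significant byte first: BD 8F 68 72 → 0xBD8F6872.
0xBD8F6872 = 3180292210.

3180292210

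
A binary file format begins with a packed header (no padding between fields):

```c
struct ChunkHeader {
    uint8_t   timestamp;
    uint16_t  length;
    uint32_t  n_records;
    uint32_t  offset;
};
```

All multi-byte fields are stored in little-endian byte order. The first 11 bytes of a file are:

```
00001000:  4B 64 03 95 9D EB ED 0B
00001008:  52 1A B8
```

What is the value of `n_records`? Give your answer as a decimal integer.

`n_records` follows `timestamp` (1 B), `length` (2 B), so it starts at offset 1 + 2 = 3 and occupies 4 bytes.
Bytes at offsets 3..6: 95 9D EB ED.
Little-endian stores the least-significant byte at the lowest address.
Reassemble most-significant byte first: ED EB 9D 95 → 0xEDEB9D95.
0xEDEB9D95 = 3991641493.

3991641493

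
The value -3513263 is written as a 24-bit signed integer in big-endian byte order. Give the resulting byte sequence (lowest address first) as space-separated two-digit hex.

Two's complement of -3513263 in 24 bits: 3513263 = 0x359BAF; invert → 0xCA6450; add 1 → 0xCA6451.
Split into bytes (most-significant first): CA 64 51.
In big-endian order the high byte comes first in memory.
So the memory order matches the most-significant-first order: CA 64 51.

CA 64 51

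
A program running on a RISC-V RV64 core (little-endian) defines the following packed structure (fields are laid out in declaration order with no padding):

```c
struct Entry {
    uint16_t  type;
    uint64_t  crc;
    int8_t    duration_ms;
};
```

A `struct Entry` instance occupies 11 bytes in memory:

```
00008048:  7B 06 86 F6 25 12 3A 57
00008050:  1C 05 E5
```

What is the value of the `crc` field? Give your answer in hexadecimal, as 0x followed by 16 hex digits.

`crc` follows `type` (2 bytes), so it starts at byte offset 2 and occupies 8 bytes.
Bytes at offsets 2..9: 86 F6 25 12 3A 57 1C 05.
Little-endian stores the least-significant byte at the lowest address.
Reassemble most-significant byte first: 05 1C 57 3A 12 25 F6 86 → 0x051C573A1225F686.

0x051C573A1225F686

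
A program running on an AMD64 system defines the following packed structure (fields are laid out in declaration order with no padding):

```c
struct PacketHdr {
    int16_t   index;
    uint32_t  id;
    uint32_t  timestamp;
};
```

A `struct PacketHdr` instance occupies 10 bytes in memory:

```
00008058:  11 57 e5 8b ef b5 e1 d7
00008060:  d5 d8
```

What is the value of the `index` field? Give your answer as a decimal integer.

`index` is the first field, at byte offset 0, occupying 2 bytes.
Bytes at offsets 0..1: 11 57.
Little-endian: lowest address holds the least-significant byte.
Reassemble most-significant byte first: 57 11 → 0x5711.
0x5711 = 22289.

22289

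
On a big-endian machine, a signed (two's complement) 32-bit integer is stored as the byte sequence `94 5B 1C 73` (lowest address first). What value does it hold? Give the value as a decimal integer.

-1805968269

In big-endian order the high byte comes first in memory.
The bytes are already most-significant first: 0x945B1C73.
Top bit is set, so as a signed 32-bit value this is 0x945B1C73 − 2^32 = -1805968269.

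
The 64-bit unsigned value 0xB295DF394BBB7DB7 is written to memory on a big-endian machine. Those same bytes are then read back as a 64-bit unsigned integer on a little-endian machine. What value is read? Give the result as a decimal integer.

Stored big-endian, the bytes at ascending addresses are B2 95 DF 39 4B BB 7D B7.
Read back as little-endian, the first byte is least significant, giving 0xB77DBB4B39DF95B2.
0xB77DBB4B39DF95B2 = 13221930012797539762.

13221930012797539762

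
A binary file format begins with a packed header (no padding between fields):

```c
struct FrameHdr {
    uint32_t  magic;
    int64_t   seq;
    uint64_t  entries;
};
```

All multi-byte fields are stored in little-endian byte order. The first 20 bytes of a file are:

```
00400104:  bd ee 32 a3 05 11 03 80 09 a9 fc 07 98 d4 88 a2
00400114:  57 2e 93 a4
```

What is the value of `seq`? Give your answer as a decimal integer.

575520710664065285

`seq` follows `magic` (4 bytes), so it starts at byte offset 4 and occupies 8 bytes.
Bytes at offsets 4..11: 05 11 03 80 09 A9 FC 07.
Little-endian stores the least-significant byte at the lowest address.
Reassemble most-significant byte first: 07 FC A9 09 80 03 11 05 → 0x07FCA90980031105.
0x07FCA90980031105 = 575520710664065285.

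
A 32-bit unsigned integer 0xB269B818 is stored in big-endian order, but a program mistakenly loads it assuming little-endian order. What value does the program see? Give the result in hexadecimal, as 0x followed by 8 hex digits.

0x18B869B2

Stored big-endian, the bytes at ascending addresses are B2 69 B8 18.
Read back as little-endian, the first byte is least significant, giving 0x18B869B2.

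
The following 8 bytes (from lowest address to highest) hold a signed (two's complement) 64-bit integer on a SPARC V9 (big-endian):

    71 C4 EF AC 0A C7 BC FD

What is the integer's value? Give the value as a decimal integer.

Big-endian stores the most-significant byte at the lowest address.
The bytes are already most-significant first: 0x71C4EFAC0AC7BCFD.
0x71C4EFAC0AC7BCFD = 8197940743915420925.

8197940743915420925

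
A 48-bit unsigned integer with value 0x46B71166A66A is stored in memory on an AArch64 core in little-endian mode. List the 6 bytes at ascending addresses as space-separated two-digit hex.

6A A6 66 11 B7 46

Split into bytes (most-significant first): 46 B7 11 66 A6 6A.
Little-endian: lowest address holds the least-significant byte.
So at ascending addresses the bytes are 6A A6 66 11 B7 46.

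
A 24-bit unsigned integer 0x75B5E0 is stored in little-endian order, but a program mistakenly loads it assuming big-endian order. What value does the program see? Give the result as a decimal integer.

14726517

Stored little-endian, the bytes at ascending addresses are E0 B5 75.
Read back as big-endian, the last byte is least significant, giving 0xE0B575.
0xE0B575 = 14726517.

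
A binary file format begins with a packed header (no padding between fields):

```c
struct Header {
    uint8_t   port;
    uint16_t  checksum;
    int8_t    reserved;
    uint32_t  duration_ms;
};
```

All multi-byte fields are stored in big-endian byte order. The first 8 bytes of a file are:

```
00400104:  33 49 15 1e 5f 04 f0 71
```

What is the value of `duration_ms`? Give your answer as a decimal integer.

1594159217

`duration_ms` follows `port` (1 B), `checksum` (2 B), `reserved` (1 B), so it starts at offset 1 + 2 + 1 = 4 and occupies 4 bytes.
Bytes at offsets 4..7: 5F 04 F0 71.
Big-endian: lowest address holds the most-significant byte.
The bytes are already most-significant first: 0x5F04F071.
0x5F04F071 = 1594159217.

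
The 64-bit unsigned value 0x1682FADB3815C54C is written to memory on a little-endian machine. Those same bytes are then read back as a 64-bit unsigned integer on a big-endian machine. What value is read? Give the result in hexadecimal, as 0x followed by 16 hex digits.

Stored little-endian, the bytes at ascending addresses are 4C C5 15 38 DB FA 82 16.
Read back as big-endian, the last byte is least significant, giving 0x4CC51538DBFA8216.

0x4CC51538DBFA8216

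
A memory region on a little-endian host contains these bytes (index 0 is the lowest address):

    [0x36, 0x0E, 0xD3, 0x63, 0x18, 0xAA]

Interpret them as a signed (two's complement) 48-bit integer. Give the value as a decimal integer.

In little-endian order the low byte comes first in memory.
Reassemble most-significant byte first: AA 18 63 D3 0E 36 → 0xAA1863D30E36.
Top bit is set, so as a signed 48-bit value this is 0xAA1863D30E36 − 2^48 = -94453245997514.

-94453245997514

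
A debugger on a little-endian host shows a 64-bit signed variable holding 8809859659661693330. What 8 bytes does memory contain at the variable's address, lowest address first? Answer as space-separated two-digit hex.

8809859659661693330 in hexadecimal, padded to 64 bits, is 0x7A42E8AF0F2DD192.
Split into bytes (most-significant first): 7A 42 E8 AF 0F 2D D1 92.
Little-endian: lowest address holds the least-significant byte.
So at ascending addresses the bytes are 92 D1 2D 0F AF E8 42 7A.

92 D1 2D 0F AF E8 42 7A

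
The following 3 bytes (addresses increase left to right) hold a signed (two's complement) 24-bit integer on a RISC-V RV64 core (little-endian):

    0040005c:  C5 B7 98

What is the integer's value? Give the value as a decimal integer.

-6768699

Little-endian: lowest address holds the least-significant byte.
Reassemble most-significant byte first: 98 B7 C5 → 0x98B7C5.
Top bit is set, so as a signed 24-bit value this is 0x98B7C5 − 2^24 = -6768699.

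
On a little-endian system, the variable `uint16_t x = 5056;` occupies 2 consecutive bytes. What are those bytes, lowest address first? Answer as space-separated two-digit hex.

C0 13

5056 in hexadecimal, padded to 16 bits, is 0x13C0.
Split into bytes (most-significant first): 13 C0.
In little-endian order the low byte comes first in memory.
So at ascending addresses the bytes are C0 13.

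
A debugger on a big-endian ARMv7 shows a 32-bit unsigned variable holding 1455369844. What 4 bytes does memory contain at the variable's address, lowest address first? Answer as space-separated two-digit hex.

1455369844 in hexadecimal, padded to 32 bits, is 0x56BF2E74.
Split into bytes (most-significant first): 56 BF 2E 74.
In big-endian order the high byte comes first in memory.
So the memory order matches the most-significant-first order: 56 BF 2E 74.

56 BF 2E 74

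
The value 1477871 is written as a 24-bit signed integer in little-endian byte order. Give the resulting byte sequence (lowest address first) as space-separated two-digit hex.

EF 8C 16

1477871 in hexadecimal, padded to 24 bits, is 0x168CEF.
Split into bytes (most-significant first): 16 8C EF.
Little-endian stores the least-significant byte at the lowest address.
So at ascending addresses the bytes are EF 8C 16.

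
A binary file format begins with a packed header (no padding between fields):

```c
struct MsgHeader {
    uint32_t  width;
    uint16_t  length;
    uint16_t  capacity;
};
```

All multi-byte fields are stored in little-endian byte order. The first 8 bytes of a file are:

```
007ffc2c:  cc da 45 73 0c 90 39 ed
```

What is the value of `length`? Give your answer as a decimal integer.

36876

`length` follows `width` (4 bytes), so it starts at byte offset 4 and occupies 2 bytes.
Bytes at offsets 4..5: 0C 90.
In little-endian order the low byte comes first in memory.
Reassemble most-significant byte first: 90 0C → 0x900C.
0x900C = 36876.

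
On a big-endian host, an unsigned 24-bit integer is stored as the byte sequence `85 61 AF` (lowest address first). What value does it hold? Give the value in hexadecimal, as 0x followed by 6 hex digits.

Big-endian stores the most-significant byte at the lowest address.
The bytes are already most-significant first: 0x8561AF.

0x8561AF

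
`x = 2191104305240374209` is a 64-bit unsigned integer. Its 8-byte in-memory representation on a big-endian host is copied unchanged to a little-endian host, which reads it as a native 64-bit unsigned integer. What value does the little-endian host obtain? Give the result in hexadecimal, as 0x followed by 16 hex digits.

2191104305240374209 in 64-bit hexadecimal is 0x1E685DC1B3AE7BC1.
Stored big-endian, the bytes at ascending addresses are 1E 68 5D C1 B3 AE 7B C1.
Read back as little-endian, the first byte is least significant, giving 0xC17BAEB3C15D681E.

0xC17BAEB3C15D681E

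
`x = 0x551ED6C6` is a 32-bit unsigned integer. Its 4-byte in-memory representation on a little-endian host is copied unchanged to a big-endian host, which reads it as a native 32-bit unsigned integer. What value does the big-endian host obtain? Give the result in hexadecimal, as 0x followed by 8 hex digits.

0xC6D61E55

Stored little-endian, the bytes at ascending addresses are C6 D6 1E 55.
Read back as big-endian, the last byte is least significant, giving 0xC6D61E55.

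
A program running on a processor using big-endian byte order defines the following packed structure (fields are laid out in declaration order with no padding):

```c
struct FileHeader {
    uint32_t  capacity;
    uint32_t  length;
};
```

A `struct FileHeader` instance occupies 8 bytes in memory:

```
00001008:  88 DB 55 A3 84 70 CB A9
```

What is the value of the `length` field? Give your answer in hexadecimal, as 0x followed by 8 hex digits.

`length` follows `capacity` (4 bytes), so it starts at byte offset 4 and occupies 4 bytes.
Bytes at offsets 4..7: 84 70 CB A9.
Big-endian stores the most-significant byte at the lowest address.
The bytes are already most-significant first: 0x8470CBA9.

0x8470CBA9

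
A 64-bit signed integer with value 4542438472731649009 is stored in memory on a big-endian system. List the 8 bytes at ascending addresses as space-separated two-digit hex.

3F 09 FB B9 5D 3C E3 F1

4542438472731649009 in hexadecimal, padded to 64 bits, is 0x3F09FBB95D3CE3F1.
Split into bytes (most-significant first): 3F 09 FB B9 5D 3C E3 F1.
Big-endian stores the most-significant byte at the lowest address.
So the memory order matches the most-significant-first order: 3F 09 FB B9 5D 3C E3 F1.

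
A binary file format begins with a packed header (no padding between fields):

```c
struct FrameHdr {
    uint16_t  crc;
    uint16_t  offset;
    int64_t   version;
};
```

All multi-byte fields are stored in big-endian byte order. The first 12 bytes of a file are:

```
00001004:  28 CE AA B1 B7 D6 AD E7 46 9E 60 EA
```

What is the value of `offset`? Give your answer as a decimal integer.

`offset` follows `crc` (2 bytes), so it starts at byte offset 2 and occupies 2 bytes.
Bytes at offsets 2..3: AA B1.
Big-endian: lowest address holds the most-significant byte.
The bytes are already most-significant first: 0xAAB1.
0xAAB1 = 43697.

43697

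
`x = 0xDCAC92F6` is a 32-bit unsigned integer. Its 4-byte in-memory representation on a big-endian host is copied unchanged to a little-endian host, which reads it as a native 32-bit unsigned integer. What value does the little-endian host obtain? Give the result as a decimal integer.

Stored big-endian, the bytes at ascending addresses are DC AC 92 F6.
Read back as little-endian, the first byte is least significant, giving 0xF692ACDC.
0xF692ACDC = 4136807644.

4136807644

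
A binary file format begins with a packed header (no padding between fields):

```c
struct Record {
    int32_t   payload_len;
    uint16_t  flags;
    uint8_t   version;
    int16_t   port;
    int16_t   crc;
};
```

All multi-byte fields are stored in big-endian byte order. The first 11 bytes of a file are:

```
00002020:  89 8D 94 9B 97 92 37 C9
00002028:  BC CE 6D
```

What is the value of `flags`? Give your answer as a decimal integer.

38802

`flags` follows `payload_len` (4 bytes), so it starts at byte offset 4 and occupies 2 bytes.
Bytes at offsets 4..5: 97 92.
Big-endian: lowest address holds the most-significant byte.
The bytes are already most-significant first: 0x9792.
0x9792 = 38802.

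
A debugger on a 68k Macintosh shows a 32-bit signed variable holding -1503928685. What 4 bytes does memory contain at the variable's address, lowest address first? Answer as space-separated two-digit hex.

A6 5B DE 93

Two's complement of -1503928685 in 32 bits: 1503928685 = 0x59A4216D; invert → 0xA65BDE92; add 1 → 0xA65BDE93.
Split into bytes (most-significant first): A6 5B DE 93.
Big-endian stores the most-significant byte at the lowest address.
So the memory order matches the most-significant-first order: A6 5B DE 93.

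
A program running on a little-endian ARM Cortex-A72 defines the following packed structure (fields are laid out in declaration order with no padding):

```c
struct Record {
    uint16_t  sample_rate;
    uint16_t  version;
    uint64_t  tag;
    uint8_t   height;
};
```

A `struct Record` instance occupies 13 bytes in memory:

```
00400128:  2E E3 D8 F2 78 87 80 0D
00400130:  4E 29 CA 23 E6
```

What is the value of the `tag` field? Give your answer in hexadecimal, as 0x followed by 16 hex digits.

0x23CA294E0D808778

`tag` follows `sample_rate` (2 B), `version` (2 B), so it starts at offset 2 + 2 = 4 and occupies 8 bytes.
Bytes at offsets 4..11: 78 87 80 0D 4E 29 CA 23.
In little-endian order the low byte comes first in memory.
Reassemble most-significant byte first: 23 CA 29 4E 0D 80 87 78 → 0x23CA294E0D808778.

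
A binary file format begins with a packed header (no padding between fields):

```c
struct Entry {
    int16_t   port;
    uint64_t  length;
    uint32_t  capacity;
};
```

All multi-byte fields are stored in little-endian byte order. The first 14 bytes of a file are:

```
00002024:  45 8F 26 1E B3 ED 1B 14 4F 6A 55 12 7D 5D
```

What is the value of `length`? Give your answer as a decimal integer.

7660363601365114406

`length` follows `port` (2 bytes), so it starts at byte offset 2 and occupies 8 bytes.
Bytes at offsets 2..9: 26 1E B3 ED 1B 14 4F 6A.
Little-endian: lowest address holds the least-significant byte.
Reassemble most-significant byte first: 6A 4F 14 1B ED B3 1E 26 → 0x6A4F141BEDB31E26.
0x6A4F141BEDB31E26 = 7660363601365114406.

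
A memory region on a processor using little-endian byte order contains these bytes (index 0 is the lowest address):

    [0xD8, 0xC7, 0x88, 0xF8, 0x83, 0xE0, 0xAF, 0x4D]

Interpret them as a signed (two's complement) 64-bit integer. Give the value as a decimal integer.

5597939719259867096

In little-endian order the low byte comes first in memory.
Reassemble most-significant byte first: 4D AF E0 83 F8 88 C7 D8 → 0x4DAFE083F888C7D8.
0x4DAFE083F888C7D8 = 5597939719259867096.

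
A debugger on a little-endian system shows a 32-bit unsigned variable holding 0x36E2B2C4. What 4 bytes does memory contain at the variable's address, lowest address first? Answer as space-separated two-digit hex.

C4 B2 E2 36

Split into bytes (most-significant first): 36 E2 B2 C4.
In little-endian order the low byte comes first in memory.
So at ascending addresses the bytes are C4 B2 E2 36.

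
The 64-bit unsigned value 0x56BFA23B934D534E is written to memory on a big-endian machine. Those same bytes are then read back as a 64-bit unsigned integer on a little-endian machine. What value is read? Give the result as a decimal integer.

Stored big-endian, the bytes at ascending addresses are 56 BF A2 3B 93 4D 53 4E.
Read back as little-endian, the first byte is least significant, giving 0x4E534D933BA2BF56.
0x4E534D933BA2BF56 = 5643940052781416278.

5643940052781416278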